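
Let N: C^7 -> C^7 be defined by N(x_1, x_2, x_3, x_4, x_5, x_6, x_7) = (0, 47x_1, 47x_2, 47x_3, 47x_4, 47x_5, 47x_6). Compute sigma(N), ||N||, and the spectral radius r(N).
sigma(N) = {0}; ||N|| = 47; r(N) = 0. (N is nilpotent with N^7 = 0.)

On C^7, N is a strictly lower-triangular matrix with 47 on the subdiagonal and zeros elsewhere, so its characteristic polynomial is lambda^7 and every eigenvalue is 0: sigma(N) = {0}. For the operator norm, N e_i = 47e_{i+1} for i = 1, ..., 6 and N e_7 = 0, so the singular values of N are 47 (with multiplicity 6) and 0; hence ||N|| = 47. The spectral radius r(N) = max|lambda| = 0. Note ||N|| > r(N) — characteristic of non-normal nilpotent operators. Indeed N^7 = 0.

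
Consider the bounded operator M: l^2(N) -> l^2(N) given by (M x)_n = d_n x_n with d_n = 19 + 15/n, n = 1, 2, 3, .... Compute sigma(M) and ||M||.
sigma(M) = {19 + 15/n : n ≥ 1} ∪ {19}; ||M|| = 34

A bounded diagonal operator on l^2 with diagonal entries d_n has spectrum equal to the closure of {d_n : n ≥ 1}: every d_n is an eigenvalue (with eigenvector e_n), so {d_n} ⊂ sigma(M); the spectrum is closed, so its closure is too; and for lambda not in the closure, (M - lambda I) has bounded inverse (the diagonal entries 1/(d_n - lambda) are bounded). For our sequence d_n = 19 + 15/n, n = 1, 2, 3, ...:
  - {d_n} = {19 + 15/n : n ≥ 1}; the only limit point is 19
  - closure = {19 + 15/n : n ≥ 1} ∪ {19}
For the norm: a diagonal operator has ||M|| = sup_n |d_n|. Here d_n = 19 + 15/n is positive and decreasing, so sup_n |d_n| = d_1 = 19 + 15 = 34. So ||M|| = 34.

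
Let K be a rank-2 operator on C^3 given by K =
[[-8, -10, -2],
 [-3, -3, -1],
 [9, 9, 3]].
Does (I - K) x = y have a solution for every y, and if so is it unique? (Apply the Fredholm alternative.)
(I - K) is invertible (det(I - K) = -3 ≠ 0), so for every y in C^3 the equation (I - K) x = y has a unique solution.

K has rank 2 and factors as K = U V^T = u1 v1^T + u2 v2^T with u1 = (-1, 0, 0), v1 = (-1, 1, -1), u2 = (-3, -1, 3), v2 = (3, 3, 1) (multiplying out reproduces the displayed K). The nonzero eigenvalues of U V^T coincide with those of the 2 x 2 matrix G = V^T U = [[v1·u1, v1·u2], [v2·u1, v2·u2]] = [[1, -1], [-3, -9]], and by the Sylvester determinant identity det(I_3 - U V^T) = det(I_2 - V^T U) = det([[0, 1], [3, 10]]) = (0)(10) - (1)(3) = -3. (Direct check: I - K =
[[9, 10, 2],
 [3, 4, 1],
 [-9, -9, -2]]
has determinant -3.) The finite-dimensional Fredholm alternative says: either (I - K) is invertible, or ker(I - K) ≠ {0} and then range(I - K) = ker((I - K)^*)^⊥, with dim ker(I - K) = dim ker((I - K)^*). Since det(I - K) ≠ 0, 1 is not an eigenvalue of K and ker(I - K) = {0}, so we are in the first case: for every y there is a unique x = (I - K)^(-1) y. (Explicitly, by the Woodbury identity, (I - U V^T)^(-1) = I + U (I_2 - G)^(-1) V^T.)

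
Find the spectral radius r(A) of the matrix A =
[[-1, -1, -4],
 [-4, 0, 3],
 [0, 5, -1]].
r(A) ≈ 5.175

The eigenvalues of A are the roots of its characteristic polynomial. With M = A (coefficients from the trace, the sum of principal 2x2 minors, and det A):
  p(λ) = det(λ I - M) = λ^3 + 2λ^2 - 18λ - 99.
No integer candidate from the rational root theorem (±divisors of 99) is a root, so the roots are irrational. The cubic discriminant is Δ = -172683 < 0, so there is one real root and a complex-conjugate pair. p(5) = -14 and p(6) = 81 have opposite signs, so a root lies in (5, 6); Newton's method refines it to λ ≈ 5.175. Dividing out (λ - (5.175)) leaves approximately λ^2 + 7.175λ + 19.1305. For λ^2 + 7.175λ + 19.1305 the discriminant is -25.0415. It is negative, so the remaining roots are the complex-conjugate pair λ ≈ -3.5875 ± 2.5021i. Their product equals the constant term, so |λ|^2 ≈ 19.1305 and |λ| ≈ 4.3738.
Thus the eigenvalues (to 4 decimals) are 5.175 (modulus 5.175); -3.5875 ± 2.5021i (modulus 4.3738). The spectral radius is the largest modulus: r(A) ≈ 5.175. (Cross-check: r(A) ≤ ||A||_2 ≈ 5.5722; equality holds whenever A is normal, though it can also hold for some non-normal A.)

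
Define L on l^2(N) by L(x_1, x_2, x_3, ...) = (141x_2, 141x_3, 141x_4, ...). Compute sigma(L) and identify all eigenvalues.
sigma(L) = closed disk {z in C : |z| ≤ 141}; sigma_p(L) = open disk {z in C : |z| < 141}

Note L = 141·V where V is the unit left shift (V x)_k = x_{k+1}; so sigma(L) = 141·sigma(V) and ||L|| = 141||V||. ||L x||^2 = 19881sum_{k≥2} |x_k|^2 ≤ 19881||x||^2, with equality on {x : x_1 = 0}, so ||L|| = 141. For any lambda with |lambda| < 141, set r = lambda/141 (|r| < 1); the vector x = (1, r, r^2, ...) is in l^2 and satisfies L x = 141(r, r^2, ...) = lambda x, so lambda is an eigenvalue. On the boundary |lambda| = 141 the geometric series diverges, so no l^2 eigenvector exists, but these lambda lie in the approximate point spectrum. Hence sigma(L) is the closed disk of radius 141 and sigma_p(L) is the open disk.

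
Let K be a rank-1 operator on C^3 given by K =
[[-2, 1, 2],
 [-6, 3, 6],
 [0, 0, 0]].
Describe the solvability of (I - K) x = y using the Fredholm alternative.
(I - K) is singular (det(I - K) = 0, i.e. 1 ∈ sigma(K)). (I - K) x = y is solvable iff y ⊥ ker((I - K)^*) = span{(-2, 1, 2)}, i.e. iff -2y_1 + y_2 + 2y_3 = 0. When solvable, the solutions are x = y + c·(1, 3, 0), c arbitrary (ker(I - K) = span{(1, 3, 0)}, dimension 1).

K has rank 1, so it is an outer product K = u v^T: every row of K is a multiple of one row vector. Reading off the entries, u = (1, 3, 0) and v = (-2, 1, 2) (row i of K equals u_i·v^T). A rank-one matrix u v^T satisfies K u = u (v·u) and kills the (2)-dimensional subspace v^⊥, so its characteristic polynomial is lambda^2 (lambda - v·u) with v·u = tr K = 1. Hence the eigenvalues of I - K are 1 (multiplicity 2) and 1 - (1) = 0, so det(I - K) = 0. (Direct check: I - K =
[[3, -1, -2],
 [6, -2, -6],
 [0, 0, 1]]
has determinant 0.) So 1 is an eigenvalue of K and (I - K) is not invertible. The finite-dimensional Fredholm alternative says: either (I - K) is invertible, or ker(I - K) ≠ {0} and then range(I - K) = ker((I - K)^*)^⊥, with dim ker(I - K) = dim ker((I - K)^*). We are in the second case, so we need both kernels. Kernel of I - K: (I - K) u = u - u (v·u) = u - u = 0, so ker(I - K) = span{u} = span{(1, 3, 0)} (it is exactly 1-dimensional because rank(I - K) = 2). Kernel of the adjoint: K is real, so (I - K)^* = I - K^T = I - v u^T, and (I - v u^T) v = v - v (u·v) = 0; hence ker((I - K)^*) = span{v} = span{(-2, 1, 2)}. Therefore (I - K) x = y is solvable iff <y, v> = 0, i.e. iff -2y_1 + y_2 + 2y_3 = 0. When this holds, K y = u (v·y) = 0, so (I - K) y = y and x = y is a particular solution; the full solution set is the line x = y + c·u = y + c·(1, 3, 0), c ∈ C.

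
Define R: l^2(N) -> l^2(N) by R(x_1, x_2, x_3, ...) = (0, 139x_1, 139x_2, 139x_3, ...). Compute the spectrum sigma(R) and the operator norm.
sigma(R) = closed disk {z in C : |z| ≤ 139}; ||R|| = 139

Note R = 139·U where U is the unit right shift (U x)_k = x_{k-1} (with x_0 := 0); so ||R|| = 139||U|| and sigma(R) = 139·sigma(U). ||R x||^2 = sum_{k≥1} |139x_k|^2 = 19321||x||^2, so ||R|| = 139 and sigma(R) ⊂ {|z| ≤ 139}. For any |lambda| < 139, the equation (R - lambda I) x = 0 forces x_1 = 0, then 139x_k = lambda x_{k+1} ⇒ x = 0, so R has no eigenvalues. But (R - lambda I) is not surjective for |lambda| < 139: solving (R - lambda I) x = e_1 would require x_n proportional to (lambda/139)^(-n), which is not in l^2. So every |lambda| < 139 lies in the residual spectrum. The boundary |lambda| = 139 is in the approximate point spectrum (the spectrum is closed). Hence sigma(R) is the closed disk of radius 139.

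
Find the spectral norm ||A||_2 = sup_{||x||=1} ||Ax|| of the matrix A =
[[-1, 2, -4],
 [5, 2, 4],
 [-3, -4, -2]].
||A||_2 ≈ 8.5755 (= sqrt(largest eigenvalue of A^T A))

||A||_2 = sigma_max(A) = sqrt(lambda_max(A^T A)). Form the symmetric matrix M = A^T A =
[[35, 20, 30],
 [20, 24, 8],
 [30, 8, 36]].
Its characteristic polynomial (trace, sum of principal 2x2 minors, determinant of M give the coefficients) is
  p(λ) = det(λ I - M) = λ^3 - 95λ^2 + 1600λ - 1600.
No integer candidate from the rational root theorem (±divisors of 1600) is a root, so the roots are irrational. The cubic discriminant is Δ = 5541280000 > 0, so there are three distinct real roots. p(1) = -94 and p(2) = 1228 have opposite signs, so a root lies in (1, 2); Newton's method refines it to λ ≈ 1.0668. p(20) = 400 and p(21) = -634 have opposite signs, so a root lies in (20, 21); Newton's method refines it to λ ≈ 20.3946. p(73) = -2038 and p(74) = 1804 have opposite signs, so a root lies in (73, 74); Newton's method refines it to λ ≈ 73.5386. Check (Vieta): the three roots sum to 95, matching tr M = 95.
So the eigenvalues of A^T A are ≈ 1.0668, 20.3946, 73.5386 (all ≥ 0, as they must be for A^T A). The largest is λ_max ≈ 73.5386, hence ||A||_2 = sqrt(λ_max) ≈ 8.5755.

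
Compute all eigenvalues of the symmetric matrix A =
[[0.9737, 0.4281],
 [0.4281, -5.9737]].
sigma(A) ≈ {-6, 1}

A is real symmetric, so its spectrum consists of real eigenvalues. Expanding the characteristic polynomial of the displayed matrix gives
  det(λ I - A) = p(λ) = λ^2 + (5)λ + (-6).
Solving p(λ) = 0 yields eigenvalues ≈ -6, 1. (A is shown rounded to 4 decimals, so these recover the underlying integer eigenvalues to within that precision.)
Verification: the trace of A = -5 equals the sum of eigenvalues -5, and det(A) ≈ -5.9999 matches the eigenvalue product -6.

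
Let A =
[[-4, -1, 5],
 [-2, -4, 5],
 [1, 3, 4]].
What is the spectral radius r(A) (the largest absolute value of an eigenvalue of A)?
r(A) ≈ 7.3085

The eigenvalues of A are the roots of its characteristic polynomial. With M = A (coefficients from the trace, the sum of principal 2x2 minors, and det A):
  p(λ) = det(λ I - M) = λ^3 + 4λ^2 - 38λ - 101.
No integer candidate from the rational root theorem (±divisors of 101) is a root, so the roots are irrational. The cubic discriminant is Δ = 269357 > 0, so there are three distinct real roots. p(-8) = -53 and p(-7) = 18 have opposite signs, so a root lies in (-8, -7); Newton's method refines it to λ ≈ -7.3085. p(-3) = 22 and p(-2) = -17 have opposite signs, so a root lies in (-3, -2); Newton's method refines it to λ ≈ -2.4146. p(5) = -66 and p(6) = 31 have opposite signs, so a root lies in (5, 6); Newton's method refines it to λ ≈ 5.7232. Check (Vieta): the three roots sum to -4, matching tr M = -4.
Thus the eigenvalues (to 4 decimals) are -7.3085 (modulus 7.3085); -2.4146 (modulus 2.4146); 5.7232 (modulus 5.7232). The spectral radius is the largest modulus: r(A) ≈ 7.3085. (Cross-check: r(A) ≤ ||A||_2 ≈ 9.1451; equality holds whenever A is normal, though it can also hold for some non-normal A.)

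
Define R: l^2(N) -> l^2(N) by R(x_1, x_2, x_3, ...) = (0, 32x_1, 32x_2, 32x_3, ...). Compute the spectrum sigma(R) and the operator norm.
sigma(R) = closed disk {z in C : |z| ≤ 32}; ||R|| = 32

Note R = 32·U where U is the unit right shift (U x)_k = x_{k-1} (with x_0 := 0); so ||R|| = 32||U|| and sigma(R) = 32·sigma(U). ||R x||^2 = sum_{k≥1} |32x_k|^2 = 1024||x||^2, so ||R|| = 32 and sigma(R) ⊂ {|z| ≤ 32}. For any |lambda| < 32, the equation (R - lambda I) x = 0 forces x_1 = 0, then 32x_k = lambda x_{k+1} ⇒ x = 0, so R has no eigenvalues. But (R - lambda I) is not surjective for |lambda| < 32: solving (R - lambda I) x = e_1 would require x_n proportional to (lambda/32)^(-n), which is not in l^2. So every |lambda| < 32 lies in the residual spectrum. The boundary |lambda| = 32 is in the approximate point spectrum (the spectrum is closed). Hence sigma(R) is the closed disk of radius 32.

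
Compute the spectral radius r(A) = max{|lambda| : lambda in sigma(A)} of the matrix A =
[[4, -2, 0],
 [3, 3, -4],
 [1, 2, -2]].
r(A) ≈ 3.1924

The eigenvalues of A are the roots of its characteristic polynomial. With M = A (coefficients from the trace, the sum of principal 2x2 minors, and det A):
  p(λ) = det(λ I - M) = λ^3 - 5λ^2 + 12λ - 4.
No integer candidate from the rational root theorem (±divisors of 4) is a root, so the roots are irrational. The cubic discriminant is Δ = -1424 < 0, so there is one real root and a complex-conjugate pair. p(0) = -4 and p(1) = 4 have opposite signs, so a root lies in (0, 1); Newton's method refines it to λ ≈ 0.3925. Dividing out (λ - (0.3925)) leaves approximately λ^2 - 4.6075λ + 10.1916. For λ^2 - 4.6075λ + 10.1916 the discriminant is -19.5373. It is negative, so the remaining roots are the complex-conjugate pair λ ≈ 2.3038 ± 2.2101i. Their product equals the constant term, so |λ|^2 ≈ 10.1916 and |λ| ≈ 3.1924.
Thus the eigenvalues (to 4 decimals) are 0.3925 (modulus 0.3925); 2.3038 ± 2.2101i (modulus 3.1924). The spectral radius is the largest modulus: r(A) ≈ 3.1924. (Cross-check: r(A) ≤ ||A||_2 ≈ 6.6192; equality holds whenever A is normal, though it can also hold for some non-normal A.)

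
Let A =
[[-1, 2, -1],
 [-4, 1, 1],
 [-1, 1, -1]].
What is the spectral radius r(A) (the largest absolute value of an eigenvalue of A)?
r(A) = sqrt(5) ≈ 2.2361

The eigenvalues of A are the roots of its characteristic polynomial. With M = A (coefficients from the trace, the sum of principal 2x2 minors, and det A):
  p(λ) = det(λ I - M) = λ^3 + λ^2 + 5λ + 5.
By the rational root theorem any rational root is an integer divisor of 5. Testing λ = -1: p(-1) = -1 + 1 - 5 + 5 = 0, so λ = -1 is a root. Dividing out (λ + 1) leaves p(λ) = (λ + 1)(λ^2 + 5). For λ^2 + 5 the discriminant is -20. It is negative, so the roots are the complex-conjugate pair λ = 0 ± (sqrt(20)/2) i ≈ 0 ± 2.2361i. For a conjugate pair the product of the roots equals the constant term, so |λ|^2 = 5 and |λ| = sqrt(5) ≈ 2.2361.
Thus the eigenvalues (to 4 decimals) are 0 ± 2.2361i (modulus 2.2361); -1 (modulus 1). The spectral radius is the largest modulus: r(A) = sqrt(5) ≈ 2.2361. (Cross-check: r(A) ≤ ||A||_2 ≈ 4.6123; equality holds whenever A is normal, though it can also hold for some non-normal A.)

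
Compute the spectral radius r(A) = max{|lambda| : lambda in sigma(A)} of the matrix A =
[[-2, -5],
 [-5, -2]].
r(A) = 7

The eigenvalues of A are the roots of its characteristic polynomial. With M = A (coefficients from the trace and determinant):
  p(λ) = det(λ I - M) = λ^2 + 4λ - 21.
For λ^2 + 4λ - 21 the discriminant is 100. It is a perfect square (10^2), so the roots are rational: λ = (-4 ± 10)/2 = 3, -7.
Thus the eigenvalues (to 4 decimals) are 3 (modulus 3); -7 (modulus 7). The spectral radius is the largest modulus: r(A) = 7. (Cross-check: r(A) ≤ ||A||_2 ≈ 7; equality holds whenever A is normal, though it can also hold for some non-normal A.)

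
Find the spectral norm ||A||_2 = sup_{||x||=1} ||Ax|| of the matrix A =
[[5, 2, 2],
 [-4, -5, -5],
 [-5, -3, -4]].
||A||_2 ≈ 11.9207 (= sqrt(largest eigenvalue of A^T A))

||A||_2 = sigma_max(A) = sqrt(lambda_max(A^T A)). Form the symmetric matrix M = A^T A =
[[66, 45, 50],
 [45, 38, 41],
 [50, 41, 45]].
Its characteristic polynomial (trace, sum of principal 2x2 minors, determinant of M give the coefficients) is
  p(λ) = det(λ I - M) = λ^3 - 149λ^2 + 982λ - 289.
No integer candidate from the rational root theorem (±divisors of 289) is a root, so the roots are irrational. The cubic discriminant is Δ = 14555994577 > 0, so there are three distinct real roots. p(0) = -289 and p(1) = 545 have opposite signs, so a root lies in (0, 1); Newton's method refines it to λ ≈ 0.3087. p(6) = 455 and p(7) = -373 have opposite signs, so a root lies in (6, 7); Newton's method refines it to λ ≈ 6.5874. p(142) = -1993 and p(143) = 17443 have opposite signs, so a root lies in (142, 143); Newton's method refines it to λ ≈ 142.1039. Check (Vieta): the three roots sum to 149, matching tr M = 149.
So the eigenvalues of A^T A are ≈ 0.3087, 6.5874, 142.1039 (all ≥ 0, as they must be for A^T A). The largest is λ_max ≈ 142.1039, hence ||A||_2 = sqrt(λ_max) ≈ 11.9207.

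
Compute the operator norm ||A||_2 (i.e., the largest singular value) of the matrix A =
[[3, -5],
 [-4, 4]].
||A||_2 = sqrt((66 + sqrt(4100))/2) ≈ 8.0632 (= sqrt(largest eigenvalue of A^T A))

||A||_2 = sigma_max(A) = sqrt(lambda_max(A^T A)). Form the symmetric matrix M = A^T A =
[[25, -31],
 [-31, 41]].
Its characteristic polynomial (trace, determinant of M give the coefficients) is
  p(λ) = det(λ I - M) = λ^2 - 66λ + 64.
For λ^2 - 66λ + 64 the discriminant is 4100. It is nonnegative but not a perfect square, so the roots are real and irrational: λ = (66 ± sqrt(4100))/2 ≈ 65.0156, 0.9844.
So the eigenvalues of A^T A are ≈ 0.9844, 65.0156 (all ≥ 0, as they must be for A^T A). The largest is λ_max = (66 + sqrt(4100))/2 ≈ 65.0156, hence ||A||_2 = sqrt(λ_max) = sqrt((66 + sqrt(4100))/2) ≈ 8.0632.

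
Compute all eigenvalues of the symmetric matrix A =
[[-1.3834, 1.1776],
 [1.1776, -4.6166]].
sigma(A) ≈ {-5, -1}

A is real symmetric, so its spectrum consists of real eigenvalues. Expanding the characteristic polynomial of the displayed matrix gives
  det(λ I - A) = p(λ) = λ^2 + (6)λ + (5).
Solving p(λ) = 0 yields eigenvalues ≈ -5, -1. (A is shown rounded to 4 decimals, so these recover the underlying integer eigenvalues to within that precision.)
Verification: the trace of A = -6 equals the sum of eigenvalues -6, and det(A) ≈ 4.9999 matches the eigenvalue product 5.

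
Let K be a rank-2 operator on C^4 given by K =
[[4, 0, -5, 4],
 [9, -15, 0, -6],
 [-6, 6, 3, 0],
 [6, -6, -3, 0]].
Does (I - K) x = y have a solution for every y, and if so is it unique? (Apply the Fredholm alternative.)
(I - K) is invertible (det(I - K) = -174 ≠ 0), so for every y in C^4 the equation (I - K) x = y has a unique solution.

K has rank 2 and factors as K = U V^T = u1 v1^T + u2 v2^T with u1 = (-2, 3, 0, 0), v1 = (1, -3, 1, -2), u2 = (3, 3, -3, 3), v2 = (2, -2, -1, 0) (multiplying out reproduces the displayed K). The nonzero eigenvalues of U V^T coincide with those of the 2 x 2 matrix G = V^T U = [[v1·u1, v1·u2], [v2·u1, v2·u2]] = [[-11, -15], [-10, 3]], and by the Sylvester determinant identity det(I_4 - U V^T) = det(I_2 - V^T U) = det([[12, 15], [10, -2]]) = (12)(-2) - (15)(10) = -174. (Direct check: I - K =
[[-3, 0, 5, -4],
 [-9, 16, 0, 6],
 [6, -6, -2, 0],
 [-6, 6, 3, 1]]
has determinant -174.) The finite-dimensional Fredholm alternative says: either (I - K) is invertible, or ker(I - K) ≠ {0} and then range(I - K) = ker((I - K)^*)^⊥, with dim ker(I - K) = dim ker((I - K)^*). Since det(I - K) ≠ 0, 1 is not an eigenvalue of K and ker(I - K) = {0}, so we are in the first case: for every y there is a unique x = (I - K)^(-1) y. (Explicitly, by the Woodbury identity, (I - U V^T)^(-1) = I + U (I_2 - G)^(-1) V^T.)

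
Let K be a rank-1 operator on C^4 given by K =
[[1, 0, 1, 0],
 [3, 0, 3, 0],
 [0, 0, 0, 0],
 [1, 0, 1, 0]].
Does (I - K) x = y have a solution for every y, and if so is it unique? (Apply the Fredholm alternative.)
(I - K) is singular (det(I - K) = 0, i.e. 1 ∈ sigma(K)). (I - K) x = y is solvable iff y ⊥ ker((I - K)^*) = span{(1, 0, 1, 0)}, i.e. iff y_1 + y_3 = 0. When solvable, the solutions are x = y + c·(1, 3, 0, 1), c arbitrary (ker(I - K) = span{(1, 3, 0, 1)}, dimension 1).

K has rank 1, so it is an outer product K = u v^T: every row of K is a multiple of one row vector. Reading off the entries, u = (1, 3, 0, 1) and v = (1, 0, 1, 0) (row i of K equals u_i·v^T). A rank-one matrix u v^T satisfies K u = u (v·u) and kills the (3)-dimensional subspace v^⊥, so its characteristic polynomial is lambda^3 (lambda - v·u) with v·u = tr K = 1. Hence the eigenvalues of I - K are 1 (multiplicity 3) and 1 - (1) = 0, so det(I - K) = 0. (Direct check: I - K =
[[0, 0, -1, 0],
 [-3, 1, -3, 0],
 [0, 0, 1, 0],
 [-1, 0, -1, 1]]
has determinant 0.) So 1 is an eigenvalue of K and (I - K) is not invertible. The finite-dimensional Fredholm alternative says: either (I - K) is invertible, or ker(I - K) ≠ {0} and then range(I - K) = ker((I - K)^*)^⊥, with dim ker(I - K) = dim ker((I - K)^*). We are in the second case, so we need both kernels. Kernel of I - K: (I - K) u = u - u (v·u) = u - u = 0, so ker(I - K) = span{u} = span{(1, 3, 0, 1)} (it is exactly 1-dimensional because rank(I - K) = 3). Kernel of the adjoint: K is real, so (I - K)^* = I - K^T = I - v u^T, and (I - v u^T) v = v - v (u·v) = 0; hence ker((I - K)^*) = span{v} = span{(1, 0, 1, 0)}. Therefore (I - K) x = y is solvable iff <y, v> = 0, i.e. iff y_1 + y_3 = 0. When this holds, K y = u (v·y) = 0, so (I - K) y = y and x = y is a particular solution; the full solution set is the line x = y + c·u = y + c·(1, 3, 0, 1), c ∈ C.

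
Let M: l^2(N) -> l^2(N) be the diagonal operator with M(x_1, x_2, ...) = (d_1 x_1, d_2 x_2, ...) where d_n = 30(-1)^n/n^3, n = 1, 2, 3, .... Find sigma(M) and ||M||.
sigma(M) = {30(-1)^n/n^3 : n ≥ 1} ∪ {0}; ||M|| = 30

A bounded diagonal operator on l^2 with diagonal entries d_n has spectrum equal to the closure of {d_n : n ≥ 1}: every d_n is an eigenvalue (with eigenvector e_n), so {d_n} ⊂ sigma(M); the spectrum is closed, so its closure is too; and for lambda not in the closure, (M - lambda I) has bounded inverse (the diagonal entries 1/(d_n - lambda) are bounded). For our sequence d_n = 30(-1)^n/n^3, n = 1, 2, 3, ...:
  - {d_n} = {30(-1)^n/n^3 : n ≥ 1}; the only limit point is 0
  - closure = {30(-1)^n/n^3 : n ≥ 1} ∪ {0}
For the norm: a diagonal operator has ||M|| = sup_n |d_n|. Here |d_n| = 30/n^3 is decreasing, so sup_n |d_n| = |d_1| = 30. So ||M|| = 30.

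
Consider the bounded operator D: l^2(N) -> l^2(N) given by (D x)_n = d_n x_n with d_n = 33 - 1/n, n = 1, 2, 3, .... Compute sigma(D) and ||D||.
sigma(D) = {33 - 1/n : n ≥ 1} ∪ {33}; ||D|| = 33

A bounded diagonal operator on l^2 with diagonal entries d_n has spectrum equal to the closure of {d_n : n ≥ 1}: every d_n is an eigenvalue (with eigenvector e_n), so {d_n} ⊂ sigma(D); the spectrum is closed, so its closure is too; and for lambda not in the closure, (D - lambda I) has bounded inverse (the diagonal entries 1/(d_n - lambda) are bounded). For our sequence d_n = 33 - 1/n, n = 1, 2, 3, ...:
  - {d_n} = {33 - 1/n : n ≥ 1}; the only limit point is 33
  - closure = {33 - 1/n : n ≥ 1} ∪ {33}
For the norm: a diagonal operator has ||D|| = sup_n |d_n|. Here d_n = 33 - 1/n increases monotonically from d_1 = 32 toward 33, with all terms in [32, 33); so sup_n |d_n| = 33 (the supremum is the limit, not attained). So ||D|| = 33.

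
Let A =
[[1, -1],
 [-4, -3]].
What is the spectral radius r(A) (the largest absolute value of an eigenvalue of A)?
r(A) = (2 + sqrt(32))/2 ≈ 3.8284

The eigenvalues of A are the roots of its characteristic polynomial. With M = A (coefficients from the trace and determinant):
  p(λ) = det(λ I - M) = λ^2 + 2λ - 7.
For λ^2 + 2λ - 7 the discriminant is 32. It is nonnegative but not a perfect square, so the roots are real and irrational: λ = (-2 ± sqrt(32))/2 ≈ 1.8284, -3.8284.
Thus the eigenvalues (to 4 decimals) are 1.8284 (modulus 1.8284); -3.8284 (modulus 3.8284). The spectral radius is the largest modulus: r(A) = (2 + sqrt(32))/2 ≈ 3.8284. (Cross-check: r(A) ≤ ||A||_2 ≈ 5.0043; equality holds whenever A is normal, though it can also hold for some non-normal A.)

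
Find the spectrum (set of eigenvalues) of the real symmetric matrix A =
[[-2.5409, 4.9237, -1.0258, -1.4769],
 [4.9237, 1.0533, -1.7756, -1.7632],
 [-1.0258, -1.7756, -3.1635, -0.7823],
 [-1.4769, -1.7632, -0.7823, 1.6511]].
sigma(A) ≈ {-6, -4, 1, 6}

A is real symmetric, so its spectrum consists of real eigenvalues. Expanding the characteristic polynomial of the displayed matrix gives
  det(λ I - A) = p(λ) = λ^4 + (3)λ^3 + (-40)λ^2 + (-108)λ + (143.9939).
Solving p(λ) = 0 yields eigenvalues ≈ -6, -4, 1, 6. (A is shown rounded to 4 decimals, so these recover the underlying integer eigenvalues to within that precision.)
Verification: the trace of A = -3 equals the sum of eigenvalues -3, and det(A) ≈ 143.9939 matches the eigenvalue product 144.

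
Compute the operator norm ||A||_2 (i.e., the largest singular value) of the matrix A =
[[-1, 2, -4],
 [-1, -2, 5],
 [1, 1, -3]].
||A||_2 ≈ 7.6904 (= sqrt(largest eigenvalue of A^T A))

||A||_2 = sigma_max(A) = sqrt(lambda_max(A^T A)). Form the symmetric matrix M = A^T A =
[[3, 1, -4],
 [1, 9, -21],
 [-4, -21, 50]].
Its characteristic polynomial (trace, sum of principal 2x2 minors, determinant of M give the coefficients) is
  p(λ) = det(λ I - M) = λ^3 - 62λ^2 + 169λ - 1.
No integer candidate from the rational root theorem (±divisors of 1) is a root, so the roots are irrational. The cubic discriminant is Δ = 89716513 > 0, so there are three distinct real roots. p(0) = -1 and p(1) = 107 have opposite signs, so a root lies in (0, 1); Newton's method refines it to λ ≈ 0.0059. p(2) = 97 and p(3) = -25 have opposite signs, so a root lies in (2, 3); Newton's method refines it to λ ≈ 2.8513. p(59) = -473 and p(60) = 2939 have opposite signs, so a root lies in (59, 60); Newton's method refines it to λ ≈ 59.1428. Check (Vieta): the three roots sum to 62, matching tr M = 62.
So the eigenvalues of A^T A are ≈ 0.0059, 2.8513, 59.1428 (all ≥ 0, as they must be for A^T A). The largest is λ_max ≈ 59.1428, hence ||A||_2 = sqrt(λ_max) ≈ 7.6904.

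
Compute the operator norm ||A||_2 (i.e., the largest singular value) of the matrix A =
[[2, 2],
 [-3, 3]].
||A||_2 = sqrt(18) ≈ 4.2426 (= sqrt(largest eigenvalue of A^T A))

||A||_2 = sigma_max(A) = sqrt(lambda_max(A^T A)). Form the symmetric matrix M = A^T A =
[[13, -5],
 [-5, 13]].
Its characteristic polynomial (trace, determinant of M give the coefficients) is
  p(λ) = det(λ I - M) = λ^2 - 26λ + 144.
For λ^2 - 26λ + 144 the discriminant is 100. It is a perfect square (10^2), so the roots are rational: λ = (26 ± 10)/2 = 18, 8.
So the eigenvalues of A^T A are ≈ 8, 18 (all ≥ 0, as they must be for A^T A). The largest is λ_max = 18, hence ||A||_2 = sqrt(λ_max) = sqrt(18) ≈ 4.2426.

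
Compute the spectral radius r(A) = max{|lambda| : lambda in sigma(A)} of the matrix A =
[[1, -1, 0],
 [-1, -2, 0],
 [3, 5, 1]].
r(A) = (1 + sqrt(13))/2 ≈ 2.3028

The eigenvalues of A are the roots of its characteristic polynomial. With M = A (coefficients from the trace, the sum of principal 2x2 minors, and det A):
  p(λ) = det(λ I - M) = λ^3 - 4λ + 3.
By the rational root theorem any rational root is an integer divisor of 3. Testing λ = 1: p(1) = 1 + 0 - 4 + 3 = 0, so λ = 1 is a root. Dividing out (λ - 1) leaves p(λ) = (λ - 1)(λ^2 + λ - 3). For λ^2 + λ - 3 the discriminant is 13. It is nonnegative but not a perfect square, so the roots are real and irrational: λ = (-1 ± sqrt(13))/2 ≈ 1.3028, -2.3028.
Thus the eigenvalues (to 4 decimals) are 1.3028 (modulus 1.3028); -2.3028 (modulus 2.3028); 1 (modulus 1). The spectral radius is the largest modulus: r(A) = (1 + sqrt(13))/2 ≈ 2.3028. (Cross-check: r(A) ≤ ||A||_2 ≈ 6.3229; equality holds whenever A is normal, though it can also hold for some non-normal A.)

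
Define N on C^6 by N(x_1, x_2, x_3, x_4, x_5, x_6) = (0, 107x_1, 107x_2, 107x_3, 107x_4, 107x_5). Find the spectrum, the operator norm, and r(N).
sigma(N) = {0}; ||N|| = 107; r(N) = 0. (N is nilpotent with N^6 = 0.)

On C^6, N is a strictly lower-triangular matrix with 107 on the subdiagonal and zeros elsewhere, so its characteristic polynomial is lambda^6 and every eigenvalue is 0: sigma(N) = {0}. For the operator norm, N e_i = 107e_{i+1} for i = 1, ..., 5 and N e_6 = 0, so the singular values of N are 107 (with multiplicity 5) and 0; hence ||N|| = 107. The spectral radius r(N) = max|lambda| = 0. Note ||N|| > r(N) — characteristic of non-normal nilpotent operators. Indeed N^6 = 0.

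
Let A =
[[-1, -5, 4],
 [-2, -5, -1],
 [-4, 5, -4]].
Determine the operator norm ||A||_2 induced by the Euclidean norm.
||A||_2 ≈ 9.8243 (= sqrt(largest eigenvalue of A^T A))

||A||_2 = sigma_max(A) = sqrt(lambda_max(A^T A)). Form the symmetric matrix M = A^T A =
[[21, -5, 14],
 [-5, 75, -35],
 [14, -35, 33]].
Its characteristic polynomial (trace, sum of principal 2x2 minors, determinant of M give the coefficients) is
  p(λ) = det(λ I - M) = λ^3 - 129λ^2 + 3297λ - 15625.
No integer candidate from the rational root theorem (±divisors of 15625) is a root, so the roots are irrational. The cubic discriminant is Δ = 16394253552 > 0, so there are three distinct real roots. p(6) = -271 and p(7) = 1476 have opposite signs, so a root lies in (6, 7); Newton's method refines it to λ ≈ 6.1472. p(26) = 469 and p(27) = -964 have opposite signs, so a root lies in (26, 27); Newton's method refines it to λ ≈ 26.335. p(96) = -3241 and p(97) = 3096 have opposite signs, so a root lies in (96, 97); Newton's method refines it to λ ≈ 96.5178. Check (Vieta): the three roots sum to 129, matching tr M = 129.
So the eigenvalues of A^T A are ≈ 6.1472, 26.335, 96.5178 (all ≥ 0, as they must be for A^T A). The largest is λ_max ≈ 96.5178, hence ||A||_2 = sqrt(λ_max) ≈ 9.8243.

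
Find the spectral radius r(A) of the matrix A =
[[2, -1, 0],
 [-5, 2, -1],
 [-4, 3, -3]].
r(A) ≈ 3.8961

The eigenvalues of A are the roots of its characteristic polynomial. With M = A (coefficients from the trace, the sum of principal 2x2 minors, and det A):
  p(λ) = det(λ I - M) = λ^3 - λ^2 - 10λ - 5.
No integer candidate from the rational root theorem (±divisors of 5) is a root, so the roots are irrational. The cubic discriminant is Δ = 2505 > 0, so there are three distinct real roots. p(-3) = -11 and p(-2) = 3 have opposite signs, so a root lies in (-3, -2); Newton's method refines it to λ ≈ -2.35. p(-1) = 3 and p(0) = -5 have opposite signs, so a root lies in (-1, 0); Newton's method refines it to λ ≈ -0.5461. p(3) = -17 and p(4) = 3 have opposite signs, so a root lies in (3, 4); Newton's method refines it to λ ≈ 3.8961. Check (Vieta): the three roots sum to 1, matching tr M = 1.
Thus the eigenvalues (to 4 decimals) are -2.35 (modulus 2.35); -0.5461 (modulus 0.5461); 3.8961 (modulus 3.8961). The spectral radius is the largest modulus: r(A) ≈ 3.8961. (Cross-check: r(A) ≤ ||A||_2 ≈ 8.0888; equality holds whenever A is normal, though it can also hold for some non-normal A.)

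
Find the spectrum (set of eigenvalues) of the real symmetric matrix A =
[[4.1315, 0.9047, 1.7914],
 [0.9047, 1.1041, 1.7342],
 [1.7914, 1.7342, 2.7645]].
sigma(A) ≈ {0, 2, 6}

A is real symmetric, so its spectrum consists of real eigenvalues. Expanding the characteristic polynomial of the displayed matrix gives
  det(λ I - A) = p(λ) = λ^3 + (-8)λ^2 + (12)λ + (0).
Solving p(λ) = 0 yields eigenvalues ≈ 0, 2, 6. (A is shown rounded to 4 decimals, so these recover the underlying integer eigenvalues to within that precision.)
Verification: the trace of A = 8 equals the sum of eigenvalues 8, and det(A) ≈ 0.0005 matches the eigenvalue product 0.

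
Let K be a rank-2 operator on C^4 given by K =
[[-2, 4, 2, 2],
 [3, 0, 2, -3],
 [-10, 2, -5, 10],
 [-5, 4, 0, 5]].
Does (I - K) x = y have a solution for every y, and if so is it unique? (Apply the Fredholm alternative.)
(I - K) is invertible (det(I - K) = 4 ≠ 0), so for every y in C^4 the equation (I - K) x = y has a unique solution.

K has rank 2 and factors as K = U V^T = u1 v1^T + u2 v2^T with u1 = (0, 1, -3, -1), v1 = (3, 0, 2, -3), u2 = (-2, 0, -1, -2), v2 = (1, -2, -1, -1) (multiplying out reproduces the displayed K). The nonzero eigenvalues of U V^T coincide with those of the 2 x 2 matrix G = V^T U = [[v1·u1, v1·u2], [v2·u1, v2·u2]] = [[-3, -2], [2, 1]], and by the Sylvester determinant identity det(I_4 - U V^T) = det(I_2 - V^T U) = det([[4, 2], [-2, 0]]) = (4)(0) - (2)(-2) = 4. (Direct check: I - K =
[[3, -4, -2, -2],
 [-3, 1, -2, 3],
 [10, -2, 6, -10],
 [5, -4, 0, -4]]
has determinant 4.) The finite-dimensional Fredholm alternative says: either (I - K) is invertible, or ker(I - K) ≠ {0} and then range(I - K) = ker((I - K)^*)^⊥, with dim ker(I - K) = dim ker((I - K)^*). Since det(I - K) ≠ 0, 1 is not an eigenvalue of K and ker(I - K) = {0}, so we are in the first case: for every y there is a unique x = (I - K)^(-1) y. (Explicitly, by the Woodbury identity, (I - U V^T)^(-1) = I + U (I_2 - G)^(-1) V^T.)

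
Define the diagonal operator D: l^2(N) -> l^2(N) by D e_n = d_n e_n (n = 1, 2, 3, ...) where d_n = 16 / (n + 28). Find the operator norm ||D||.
||D|| = 16/29 (attained at n = 1)

For D diagonal, ||D|| = sup_n |d_n| = sup_n 16/(n + 28). This is positive and strictly decreasing in n, so the supremum is attained at n = 1: d_1 = 16/(1 + 28) = 16/29. Hence ||D|| = 16/29.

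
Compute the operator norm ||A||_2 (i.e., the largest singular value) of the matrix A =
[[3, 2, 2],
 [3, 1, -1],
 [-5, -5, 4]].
||A||_2 ≈ 8.9844 (= sqrt(largest eigenvalue of A^T A))

||A||_2 = sigma_max(A) = sqrt(lambda_max(A^T A)). Form the symmetric matrix M = A^T A =
[[43, 34, -17],
 [34, 30, -17],
 [-17, -17, 21]].
Its characteristic polynomial (trace, sum of principal 2x2 minors, determinant of M give the coefficients) is
  p(λ) = det(λ I - M) = λ^3 - 94λ^2 + 1089λ - 1369.
No integer candidate from the rational root theorem (±divisors of 1369) is a root, so the roots are irrational. The cubic discriminant is Δ = 3236548721 > 0, so there are three distinct real roots. p(1) = -373 and p(2) = 441 have opposite signs, so a root lies in (1, 2); Newton's method refines it to λ ≈ 1.4312. p(11) = 567 and p(12) = -109 have opposite signs, so a root lies in (11, 12); Newton's method refines it to λ ≈ 11.8499. p(80) = -3849 and p(81) = 1547 have opposite signs, so a root lies in (80, 81); Newton's method refines it to λ ≈ 80.7188. Check (Vieta): the three roots sum to 94, matching tr M = 94.
So the eigenvalues of A^T A are ≈ 1.4312, 11.8499, 80.7188 (all ≥ 0, as they must be for A^T A). The largest is λ_max ≈ 80.7188, hence ||A||_2 = sqrt(λ_max) ≈ 8.9844.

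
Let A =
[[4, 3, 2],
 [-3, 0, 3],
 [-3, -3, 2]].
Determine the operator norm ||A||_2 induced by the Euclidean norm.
||A||_2 ≈ 7.036 (= sqrt(largest eigenvalue of A^T A))

||A||_2 = sigma_max(A) = sqrt(lambda_max(A^T A)). Form the symmetric matrix M = A^T A =
[[34, 21, -7],
 [21, 18, 0],
 [-7, 0, 17]].
Its characteristic polynomial (trace, sum of principal 2x2 minors, determinant of M give the coefficients) is
  p(λ) = det(λ I - M) = λ^3 - 69λ^2 + 1006λ - 2025.
No integer candidate from the rational root theorem (±divisors of 2025) is a root, so the roots are irrational. The cubic discriminant is Δ = 504371057 > 0, so there are three distinct real roots. p(2) = -281 and p(3) = 399 have opposite signs, so a root lies in (2, 3); Newton's method refines it to λ ≈ 2.3916. p(17) = 49 and p(18) = -441 have opposite signs, so a root lies in (17, 18); Newton's method refines it to λ ≈ 17.1032. p(49) = -751 and p(50) = 775 have opposite signs, so a root lies in (49, 50); Newton's method refines it to λ ≈ 49.5052. Check (Vieta): the three roots sum to 69, matching tr M = 69.
So the eigenvalues of A^T A are ≈ 2.3916, 17.1032, 49.5052 (all ≥ 0, as they must be for A^T A). The largest is λ_max ≈ 49.5052, hence ||A||_2 = sqrt(λ_max) ≈ 7.036.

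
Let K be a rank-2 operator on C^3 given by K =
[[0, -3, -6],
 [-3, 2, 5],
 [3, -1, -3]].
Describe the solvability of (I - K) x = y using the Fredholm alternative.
(I - K) is invertible (det(I - K) = 10 ≠ 0), so for every y in C^3 the equation (I - K) x = y has a unique solution.

K has rank 2 and factors as K = U V^T = u1 v1^T + u2 v2^T with u1 = (-3, 2, -1), v1 = (3, 1, 1), u2 = (-3, 3, -2), v2 = (-3, 0, 1) (multiplying out reproduces the displayed K). The nonzero eigenvalues of U V^T coincide with those of the 2 x 2 matrix G = V^T U = [[v1·u1, v1·u2], [v2·u1, v2·u2]] = [[-8, -8], [8, 7]], and by the Sylvester determinant identity det(I_3 - U V^T) = det(I_2 - V^T U) = det([[9, 8], [-8, -6]]) = (9)(-6) - (8)(-8) = 10. (Direct check: I - K =
[[1, 3, 6],
 [3, -1, -5],
 [-3, 1, 4]]
has determinant 10.) The finite-dimensional Fredholm alternative says: either (I - K) is invertible, or ker(I - K) ≠ {0} and then range(I - K) = ker((I - K)^*)^⊥, with dim ker(I - K) = dim ker((I - K)^*). Since det(I - K) ≠ 0, 1 is not an eigenvalue of K and ker(I - K) = {0}, so we are in the first case: for every y there is a unique x = (I - K)^(-1) y. (Explicitly, by the Woodbury identity, (I - U V^T)^(-1) = I + U (I_2 - G)^(-1) V^T.)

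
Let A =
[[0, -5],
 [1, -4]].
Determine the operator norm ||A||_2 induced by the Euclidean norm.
||A||_2 = sqrt((42 + sqrt(1664))/2) ≈ 6.434 (= sqrt(largest eigenvalue of A^T A))

||A||_2 = sigma_max(A) = sqrt(lambda_max(A^T A)). Form the symmetric matrix M = A^T A =
[[1, -4],
 [-4, 41]].
Its characteristic polynomial (trace, determinant of M give the coefficients) is
  p(λ) = det(λ I - M) = λ^2 - 42λ + 25.
For λ^2 - 42λ + 25 the discriminant is 1664. It is nonnegative but not a perfect square, so the roots are real and irrational: λ = (42 ± sqrt(1664))/2 ≈ 41.3961, 0.6039.
So the eigenvalues of A^T A are ≈ 0.6039, 41.3961 (all ≥ 0, as they must be for A^T A). The largest is λ_max = (42 + sqrt(1664))/2 ≈ 41.3961, hence ||A||_2 = sqrt(λ_max) = sqrt((42 + sqrt(1664))/2) ≈ 6.434.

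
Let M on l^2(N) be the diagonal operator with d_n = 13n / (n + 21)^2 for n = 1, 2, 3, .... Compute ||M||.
||M|| = 13/84 (attained at n = 21)

For M diagonal, ||M|| = sup_n |d_n|. Treat f(x) = 13x / (x + 21)^2 for real x > 0. By the quotient rule, f'(x) = 13(21 - x)/(x + 21)^3, which is positive for x < 21 and negative for x > 21. So f has a unique maximum at x = 21, and since 21 is a positive integer, the supremum over n ≥ 1 is attained at n = 21: d_21 = 13·21/(21 + 21)^2 = 13·21/1764 = 13/84. Hence ||M|| = 13/84.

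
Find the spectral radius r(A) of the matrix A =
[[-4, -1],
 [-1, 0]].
r(A) = (4 + sqrt(20))/2 ≈ 4.2361

The eigenvalues of A are the roots of its characteristic polynomial. With M = A (coefficients from the trace and determinant):
  p(λ) = det(λ I - M) = λ^2 + 4λ - 1.
For λ^2 + 4λ - 1 the discriminant is 20. It is nonnegative but not a perfect square, so the roots are real and irrational: λ = (-4 ± sqrt(20))/2 ≈ 0.2361, -4.2361.
Thus the eigenvalues (to 4 decimals) are 0.2361 (modulus 0.2361); -4.2361 (modulus 4.2361). The spectral radius is the largest modulus: r(A) = (4 + sqrt(20))/2 ≈ 4.2361. (Cross-check: r(A) ≤ ||A||_2 ≈ 4.2361; equality holds whenever A is normal, though it can also hold for some non-normal A.)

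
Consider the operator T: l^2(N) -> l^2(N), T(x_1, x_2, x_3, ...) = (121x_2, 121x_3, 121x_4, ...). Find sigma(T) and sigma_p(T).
sigma(T) = closed disk {z in C : |z| ≤ 121}; sigma_p(T) = open disk {z in C : |z| < 121}

Note T = 121·V where V is the unit left shift (V x)_k = x_{k+1}; so sigma(T) = 121·sigma(V) and ||T|| = 121||V||. ||T x||^2 = 14641sum_{k≥2} |x_k|^2 ≤ 14641||x||^2, with equality on {x : x_1 = 0}, so ||T|| = 121. For any lambda with |lambda| < 121, set r = lambda/121 (|r| < 1); the vector x = (1, r, r^2, ...) is in l^2 and satisfies T x = 121(r, r^2, ...) = lambda x, so lambda is an eigenvalue. On the boundary |lambda| = 121 the geometric series diverges, so no l^2 eigenvector exists, but these lambda lie in the approximate point spectrum. Hence sigma(T) is the closed disk of radius 121 and sigma_p(T) is the open disk.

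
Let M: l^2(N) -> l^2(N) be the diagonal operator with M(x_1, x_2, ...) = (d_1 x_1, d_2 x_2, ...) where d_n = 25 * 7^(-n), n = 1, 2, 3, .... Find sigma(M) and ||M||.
sigma(M) = {25 * 7^(-n) : n ≥ 1} ∪ {0}; ||M|| = 25/7

A bounded diagonal operator on l^2 with diagonal entries d_n has spectrum equal to the closure of {d_n : n ≥ 1}: every d_n is an eigenvalue (with eigenvector e_n), so {d_n} ⊂ sigma(M); the spectrum is closed, so its closure is too; and for lambda not in the closure, (M - lambda I) has bounded inverse (the diagonal entries 1/(d_n - lambda) are bounded). For our sequence d_n = 25 * 7^(-n), n = 1, 2, 3, ...:
  - {d_n} = {25 * 7^(-n) : n ≥ 1}; the only limit point is 0
  - closure = {25 * 7^(-n) : n ≥ 1} ∪ {0}
For the norm: a diagonal operator has ||M|| = sup_n |d_n|. Here d_n = 25 * 7^(-n) is positive and decreasing, so sup_n |d_n| = d_1 = 25/7. So ||M|| = 25/7.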